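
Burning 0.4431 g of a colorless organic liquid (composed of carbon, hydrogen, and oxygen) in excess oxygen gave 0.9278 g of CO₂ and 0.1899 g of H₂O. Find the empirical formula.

mol C = 0.9278 g CO₂ ÷ 44.009 g/mol = 0.021082 mol
mol H = 2 × 0.1899 g H₂O ÷ 18.015 g/mol = 0.021082 mol
mass O = 0.4431 − (0.25322 + 0.021251) = 0.16863 g → mol O = 0.16863 ÷ 15.999 = 0.010540 mol
Divide by the smallest (0.010540 mol): C 2.000, H 2.000, O 1.000

C2H2O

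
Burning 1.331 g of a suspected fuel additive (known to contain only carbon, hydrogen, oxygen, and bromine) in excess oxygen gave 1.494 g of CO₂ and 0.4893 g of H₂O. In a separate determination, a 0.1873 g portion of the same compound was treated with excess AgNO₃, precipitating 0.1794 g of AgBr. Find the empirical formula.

C5H8BrO3

mol C = 1.494 g CO₂ ÷ 44.009 g/mol = 0.033948 mol
mol H = 2 × 0.4893 g H₂O ÷ 18.015 g/mol = 0.054321 mol
From the AgBr data: mol Br per gram of compound = (0.1794 ÷ 187.772) ÷ 0.1873 = 0.0051010 mol/g, so in the 1.331 g combustion sample mol Br = 0.0067894 mol
mass O = 1.331 − (0.40774 + 0.054756 + 0.54250) = 0.32600 g → mol O = 0.32600 ÷ 15.999 = 0.020376 mol
Divide by the smallest (0.0067894 mol): C 5.000, H 8.001, Br 1.000, O 3.001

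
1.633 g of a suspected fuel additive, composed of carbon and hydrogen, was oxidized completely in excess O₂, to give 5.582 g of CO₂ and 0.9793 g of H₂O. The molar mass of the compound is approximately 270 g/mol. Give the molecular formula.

mol C = 5.582 g CO₂ ÷ 44.009 g/mol = 0.12684 mol
mol H = 2 × 0.9793 g H₂O ÷ 18.015 g/mol = 0.10872 mol
Divide by the smallest (0.10872 mol): C 1.167, H 1.000
Multiplying each by 6 gives whole numbers: C 7.00, H 6.00
Empirical formula: C7H6
Empirical-formula mass = 90.12 g/mol; 270 ÷ 90.12 ≈ 3, so the molecular formula is C21H18.

C21H18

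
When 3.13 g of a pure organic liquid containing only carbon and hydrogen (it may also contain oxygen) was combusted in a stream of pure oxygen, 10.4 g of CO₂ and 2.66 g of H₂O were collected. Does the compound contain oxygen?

no

mol C = 10.4 g CO₂ ÷ 44.009 g/mol = 0.2363 mol
mol H = 2 × 2.66 g H₂O ÷ 18.015 g/mol = 0.2953 mol
C and H together account for 3.136 g — essentially the entire 3.13 g sample — so the compound contains no oxygen.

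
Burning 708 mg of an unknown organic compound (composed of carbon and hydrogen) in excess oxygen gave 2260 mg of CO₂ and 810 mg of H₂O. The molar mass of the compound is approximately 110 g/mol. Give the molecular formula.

C8H14

mol C = 2.26 g CO₂ ÷ 44.009 g/mol = 0.05135 mol
mol H = 2 × 0.810 g H₂O ÷ 18.015 g/mol = 0.08993 mol
Divide by the smallest (0.05135 mol): C 1.000, H 1.751
Multiplying each by 4 gives whole numbers: C 4.00, H 7.00
Empirical formula: C4H7
Empirical-formula mass = 55.10 g/mol; 110 ÷ 55.10 ≈ 2, so the molecular formula is C8H14.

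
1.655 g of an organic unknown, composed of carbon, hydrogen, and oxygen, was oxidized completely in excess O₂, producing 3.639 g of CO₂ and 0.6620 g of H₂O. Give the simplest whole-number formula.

C9H8O4

mol C = 3.639 g CO₂ ÷ 44.009 g/mol = 0.082688 mol
mol H = 2 × 0.6620 g H₂O ÷ 18.015 g/mol = 0.073494 mol
mass O = 1.655 − (0.99316 + 0.074082) = 0.58776 g → mol O = 0.58776 ÷ 15.999 = 0.036737 mol
Divide by the smallest (0.036737 mol): C 2.251, H 2.001, O 1.000
Multiplying each by 4 gives whole numbers: C 9.00, H 8.00, O 4.00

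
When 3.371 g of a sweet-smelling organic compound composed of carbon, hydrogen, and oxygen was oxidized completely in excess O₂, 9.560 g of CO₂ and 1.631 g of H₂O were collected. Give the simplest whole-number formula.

C6H5O

mol C = 9.560 g CO₂ ÷ 44.009 g/mol = 0.21723 mol
mol H = 2 × 1.631 g H₂O ÷ 18.015 g/mol = 0.18107 mol
mass O = 3.371 − (2.6091 + 0.18252) = 0.57935 g → mol O = 0.57935 ÷ 15.999 = 0.036212 mol
Divide by the smallest (0.036212 mol): C 5.999, H 5.000, O 1.000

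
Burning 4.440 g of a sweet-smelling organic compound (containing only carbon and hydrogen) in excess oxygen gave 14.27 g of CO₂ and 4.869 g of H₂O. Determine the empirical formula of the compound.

mol C = 14.27 g CO₂ ÷ 44.009 g/mol = 0.32425 mol
mol H = 2 × 4.869 g H₂O ÷ 18.015 g/mol = 0.54055 mol
Divide by the smallest (0.32425 mol): C 1.000, H 1.667
Multiplying each by 3 gives whole numbers: C 3.00, H 5.00

C3H5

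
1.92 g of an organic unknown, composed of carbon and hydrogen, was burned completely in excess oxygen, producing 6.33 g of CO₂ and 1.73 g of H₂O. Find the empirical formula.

C3H4

mol C = 6.33 g CO₂ ÷ 44.009 g/mol = 0.1438 mol
mol H = 2 × 1.73 g H₂O ÷ 18.015 g/mol = 0.1921 mol
Divide by the smallest (0.1438 mol): C 1.000, H 1.335
Multiplying each by 3 gives whole numbers: C 3.00, H 4.01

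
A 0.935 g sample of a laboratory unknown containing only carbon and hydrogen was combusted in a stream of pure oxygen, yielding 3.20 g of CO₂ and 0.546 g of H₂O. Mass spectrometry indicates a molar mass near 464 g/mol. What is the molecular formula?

C36H30

mol C = 3.20 g CO₂ ÷ 44.009 g/mol = 0.07271 mol
mol H = 2 × 0.546 g H₂O ÷ 18.015 g/mol = 0.06062 mol
Divide by the smallest (0.06062 mol): C 1.200, H 1.000
Multiplying each by 5 gives whole numbers: C 6.00, H 5.00
Empirical formula: C6H5
Empirical-formula mass = 77.11 g/mol; 464 ÷ 77.11 ≈ 6, so the molecular formula is C36H30.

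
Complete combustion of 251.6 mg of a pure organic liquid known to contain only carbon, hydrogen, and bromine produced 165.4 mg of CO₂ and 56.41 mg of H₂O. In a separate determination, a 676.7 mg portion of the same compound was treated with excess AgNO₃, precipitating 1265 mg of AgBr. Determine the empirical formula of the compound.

mol C = 0.1654 g CO₂ ÷ 44.009 g/mol = 0.0037583 mol
mol H = 2 × 0.05641 g H₂O ÷ 18.015 g/mol = 0.0062626 mol
From the AgBr data: mol Br per gram of compound = (1.265 ÷ 187.772) ÷ 0.6767 = 0.0099555 mol/g, so in the 0.2516 g combustion sample mol Br = 0.0025048 mol
Divide by the smallest (0.0025048 mol): C 1.500, H 2.500, Br 1.000
Multiplying each by 2 gives whole numbers: C 3.00, H 5.00, Br 2.00

C3H5Br2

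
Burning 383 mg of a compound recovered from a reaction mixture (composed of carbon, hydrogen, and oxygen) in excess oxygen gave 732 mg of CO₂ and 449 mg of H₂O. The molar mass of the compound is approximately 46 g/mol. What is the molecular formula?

C2H6O

mol C = 0.732 g CO₂ ÷ 44.009 g/mol = 0.01663 mol
mol H = 2 × 0.449 g H₂O ÷ 18.015 g/mol = 0.04985 mol
mass O = 0.383 − (0.1998 + 0.05025) = 0.1330 g → mol O = 0.1330 ÷ 15.999 = 0.008311 mol
Divide by the smallest (0.008311 mol): C 2.001, H 5.997, O 1.000
Empirical formula: C2H6O
Empirical-formula mass = 46.07 g/mol; 46 ÷ 46.07 ≈ 1, so the molecular formula is C2H6O.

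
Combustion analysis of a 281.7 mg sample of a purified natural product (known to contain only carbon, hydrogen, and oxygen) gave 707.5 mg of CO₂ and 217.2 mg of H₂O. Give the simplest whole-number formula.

C4H6O

mol C = 0.7075 g CO₂ ÷ 44.009 g/mol = 0.016076 mol
mol H = 2 × 0.2172 g H₂O ÷ 18.015 g/mol = 0.024113 mol
mass O = 0.2817 − (0.19309 + 0.024306) = 0.064302 g → mol O = 0.064302 ÷ 15.999 = 0.0040191 mol
Divide by the smallest (0.0040191 mol): C 4.000, H 6.000, O 1.000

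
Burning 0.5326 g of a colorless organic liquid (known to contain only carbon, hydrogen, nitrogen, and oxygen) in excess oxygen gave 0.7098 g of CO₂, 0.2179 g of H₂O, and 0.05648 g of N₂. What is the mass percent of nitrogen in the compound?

10.60%

mol C = 0.7098 g CO₂ ÷ 44.009 g/mol = 0.016129 mol
mol H = 2 × 0.2179 g H₂O ÷ 18.015 g/mol = 0.024191 mol
mol N = 2 × 0.05648 g N₂ ÷ 28.014 g/mol = 0.0040323 mol
mass O = 0.5326 − (0.19372 + 0.024384 + 0.056480) = 0.25802 g → mol O = 0.25802 ÷ 15.999 = 0.016127 mol
mass % N = 0.056480 g ÷ 0.5326 g × 100%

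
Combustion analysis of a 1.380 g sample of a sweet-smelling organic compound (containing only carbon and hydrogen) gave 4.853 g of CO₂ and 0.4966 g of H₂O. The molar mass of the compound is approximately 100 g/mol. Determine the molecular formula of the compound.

C8H4

mol C = 4.853 g CO₂ ÷ 44.009 g/mol = 0.11027 mol
mol H = 2 × 0.4966 g H₂O ÷ 18.015 g/mol = 0.055132 mol
Divide by the smallest (0.055132 mol): C 2.000, H 1.000
Empirical formula: C2H
Empirical-formula mass = 25.03 g/mol; 100 ÷ 25.03 ≈ 4, so the molecular formula is C8H4.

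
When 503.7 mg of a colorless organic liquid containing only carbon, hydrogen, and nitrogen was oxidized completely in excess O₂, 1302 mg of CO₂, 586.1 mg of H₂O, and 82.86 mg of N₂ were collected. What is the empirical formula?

C5H11N

mol C = 1.302 g CO₂ ÷ 44.009 g/mol = 0.029585 mol
mol H = 2 × 0.5861 g H₂O ÷ 18.015 g/mol = 0.065068 mol
mol N = 2 × 0.08286 g N₂ ÷ 28.014 g/mol = 0.0059156 mol
Divide by the smallest (0.0059156 mol): C 5.001, H 10.999, N 1.000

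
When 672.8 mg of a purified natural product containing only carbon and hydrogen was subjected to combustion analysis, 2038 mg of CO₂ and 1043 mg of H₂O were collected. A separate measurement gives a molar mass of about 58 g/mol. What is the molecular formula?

mol C = 2.038 g CO₂ ÷ 44.009 g/mol = 0.046309 mol
mol H = 2 × 1.043 g H₂O ÷ 18.015 g/mol = 0.11579 mol
Divide by the smallest (0.046309 mol): C 1.000, H 2.500
Multiplying each by 2 gives whole numbers: C 2.00, H 5.00
Empirical formula: C2H5
Empirical-formula mass = 29.06 g/mol; 58 ÷ 29.06 ≈ 2, so the molecular formula is C4H10.

C4H10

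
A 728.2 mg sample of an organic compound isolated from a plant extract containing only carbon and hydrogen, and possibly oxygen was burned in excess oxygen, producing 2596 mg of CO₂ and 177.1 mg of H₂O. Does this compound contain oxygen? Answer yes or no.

no

mol C = 2.596 g CO₂ ÷ 44.009 g/mol = 0.058988 mol
mol H = 2 × 0.1771 g H₂O ÷ 18.015 g/mol = 0.019661 mol
C and H together account for 0.72832 g — essentially the entire 0.7282 g sample — so the compound contains no oxygen.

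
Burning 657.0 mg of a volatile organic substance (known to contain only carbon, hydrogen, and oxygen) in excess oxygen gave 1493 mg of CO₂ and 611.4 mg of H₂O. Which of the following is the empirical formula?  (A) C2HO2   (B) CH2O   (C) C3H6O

(C) C3H6O

mol C = 1.493 g CO₂ ÷ 44.009 g/mol = 0.033925 mol
mol H = 2 × 0.6114 g H₂O ÷ 18.015 g/mol = 0.067877 mol
mass O = 0.6570 − (0.40747 + 0.068420) = 0.18111 g → mol O = 0.18111 ÷ 15.999 = 0.011320 mol
Divide by the smallest (0.011320 mol): C 2.997, H 5.996, O 1.000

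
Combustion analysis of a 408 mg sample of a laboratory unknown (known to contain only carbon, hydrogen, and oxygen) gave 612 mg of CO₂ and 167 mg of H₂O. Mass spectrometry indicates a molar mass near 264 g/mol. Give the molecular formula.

mol C = 0.612 g CO₂ ÷ 44.009 g/mol = 0.01391 mol
mol H = 2 × 0.167 g H₂O ÷ 18.015 g/mol = 0.01854 mol
mass O = 0.408 − (0.1670 + 0.01869) = 0.2223 g → mol O = 0.2223 ÷ 15.999 = 0.01389 mol
Divide by the smallest (0.01389 mol): C 1.001, H 1.334, O 1.000
Multiplying each by 3 gives whole numbers: C 3.00, H 4.00, O 3.00
Empirical formula: C3H4O3
Empirical-formula mass = 88.06 g/mol; 264 ÷ 88.06 ≈ 3, so the molecular formula is C9H12O9.

C9H12O9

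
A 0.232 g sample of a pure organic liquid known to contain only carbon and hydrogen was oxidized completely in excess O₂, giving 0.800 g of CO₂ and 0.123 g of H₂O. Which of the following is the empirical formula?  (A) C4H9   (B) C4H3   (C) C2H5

(B) C4H3

mol C = 0.800 g CO₂ ÷ 44.009 g/mol = 0.01818 mol
mol H = 2 × 0.123 g H₂O ÷ 18.015 g/mol = 0.01366 mol
Divide by the smallest (0.01366 mol): C 1.331, H 1.000
Multiplying each by 3 gives whole numbers: C 3.99, H 3.00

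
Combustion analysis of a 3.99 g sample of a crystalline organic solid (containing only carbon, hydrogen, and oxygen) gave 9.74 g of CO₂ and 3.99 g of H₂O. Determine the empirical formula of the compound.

mol C = 9.74 g CO₂ ÷ 44.009 g/mol = 0.2213 mol
mol H = 2 × 3.99 g H₂O ÷ 18.015 g/mol = 0.4430 mol
mass O = 3.99 − (2.658 + 0.4465) = 0.8852 g → mol O = 0.8852 ÷ 15.999 = 0.05533 mol
Divide by the smallest (0.05533 mol): C 4.000, H 8.006, O 1.000

C4H8O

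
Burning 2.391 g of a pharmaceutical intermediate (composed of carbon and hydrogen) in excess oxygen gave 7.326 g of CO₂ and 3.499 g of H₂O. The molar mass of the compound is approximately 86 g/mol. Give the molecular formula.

mol C = 7.326 g CO₂ ÷ 44.009 g/mol = 0.16647 mol
mol H = 2 × 3.499 g H₂O ÷ 18.015 g/mol = 0.38845 mol
Divide by the smallest (0.16647 mol): C 1.000, H 2.334
Multiplying each by 3 gives whole numbers: C 3.00, H 7.00
Empirical formula: C3H7
Empirical-formula mass = 43.09 g/mol; 86 ÷ 43.09 ≈ 2, so the molecular formula is C6H14.

C6H14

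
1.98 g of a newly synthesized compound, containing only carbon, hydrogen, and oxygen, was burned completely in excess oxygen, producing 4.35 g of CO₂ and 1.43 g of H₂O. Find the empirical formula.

C5H8O2

mol C = 4.35 g CO₂ ÷ 44.009 g/mol = 0.09884 mol
mol H = 2 × 1.43 g H₂O ÷ 18.015 g/mol = 0.1588 mol
mass O = 1.98 − (1.187 + 0.1600) = 0.6328 g → mol O = 0.6328 ÷ 15.999 = 0.03955 mol
Divide by the smallest (0.03955 mol): C 2.499, H 4.014, O 1.000
Multiplying each by 2 gives whole numbers: C 5.00, H 8.03, O 2.00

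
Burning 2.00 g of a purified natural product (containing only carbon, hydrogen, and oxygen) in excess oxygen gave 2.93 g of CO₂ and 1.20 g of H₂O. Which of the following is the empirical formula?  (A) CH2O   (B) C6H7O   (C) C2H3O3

mol C = 2.93 g CO₂ ÷ 44.009 g/mol = 0.06658 mol
mol H = 2 × 1.20 g H₂O ÷ 18.015 g/mol = 0.1332 mol
mass O = 2.00 − (0.7997 + 0.1343) = 1.066 g → mol O = 1.066 ÷ 15.999 = 0.06663 mol
Divide by the smallest (0.06658 mol): C 1.000, H 2.001, O 1.001

(A) CH2O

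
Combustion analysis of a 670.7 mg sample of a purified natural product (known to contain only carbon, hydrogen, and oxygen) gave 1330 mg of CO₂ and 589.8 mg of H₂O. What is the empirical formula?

mol C = 1.330 g CO₂ ÷ 44.009 g/mol = 0.030221 mol
mol H = 2 × 0.5898 g H₂O ÷ 18.015 g/mol = 0.065479 mol
mass O = 0.6707 − (0.36299 + 0.066003) = 0.24171 g → mol O = 0.24171 ÷ 15.999 = 0.015108 mol
Divide by the smallest (0.015108 mol): C 2.000, H 4.334, O 1.000
Multiplying each by 3 gives whole numbers: C 6.00, H 13.00, O 3.00

C6H13O3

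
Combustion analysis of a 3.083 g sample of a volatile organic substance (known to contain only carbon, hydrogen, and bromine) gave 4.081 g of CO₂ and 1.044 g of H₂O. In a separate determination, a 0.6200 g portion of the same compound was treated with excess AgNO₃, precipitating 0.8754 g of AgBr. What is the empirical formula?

C4H5Br

mol C = 4.081 g CO₂ ÷ 44.009 g/mol = 0.092731 mol
mol H = 2 × 1.044 g H₂O ÷ 18.015 g/mol = 0.11590 mol
From the AgBr data: mol Br per gram of compound = (0.8754 ÷ 187.772) ÷ 0.6200 = 0.0075194 mol/g, so in the 3.083 g combustion sample mol Br = 0.023182 mol
Divide by the smallest (0.023182 mol): C 4.000, H 5.000, Br 1.000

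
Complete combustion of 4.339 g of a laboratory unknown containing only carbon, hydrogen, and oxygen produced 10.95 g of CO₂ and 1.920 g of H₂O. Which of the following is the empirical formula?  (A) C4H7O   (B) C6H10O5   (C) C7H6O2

(C) C7H6O2

mol C = 10.95 g CO₂ ÷ 44.009 g/mol = 0.24881 mol
mol H = 2 × 1.920 g H₂O ÷ 18.015 g/mol = 0.21316 mol
mass O = 4.339 − (2.9885 + 0.21486) = 1.1356 g → mol O = 1.1356 ÷ 15.999 = 0.070983 mol
Divide by the smallest (0.070983 mol): C 3.505, H 3.003, O 1.000
Multiplying each by 2 gives whole numbers: C 7.01, H 6.01, O 2.00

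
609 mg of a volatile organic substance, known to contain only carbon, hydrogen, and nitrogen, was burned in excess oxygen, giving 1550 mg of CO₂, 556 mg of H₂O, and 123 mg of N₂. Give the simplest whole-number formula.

mol C = 1.55 g CO₂ ÷ 44.009 g/mol = 0.03522 mol
mol H = 2 × 0.556 g H₂O ÷ 18.015 g/mol = 0.06173 mol
mol N = 2 × 0.123 g N₂ ÷ 28.014 g/mol = 0.008781 mol
Divide by the smallest (0.008781 mol): C 4.011, H 7.029, N 1.000

C4H7N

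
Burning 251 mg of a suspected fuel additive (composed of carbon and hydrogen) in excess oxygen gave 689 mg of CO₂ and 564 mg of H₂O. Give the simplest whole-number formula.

CH4

mol C = 0.689 g CO₂ ÷ 44.009 g/mol = 0.01566 mol
mol H = 2 × 0.564 g H₂O ÷ 18.015 g/mol = 0.06261 mol
Divide by the smallest (0.01566 mol): C 1.000, H 3.999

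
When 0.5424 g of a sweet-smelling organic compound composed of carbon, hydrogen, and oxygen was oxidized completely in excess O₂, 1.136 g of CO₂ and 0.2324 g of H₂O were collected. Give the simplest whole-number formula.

mol C = 1.136 g CO₂ ÷ 44.009 g/mol = 0.025813 mol
mol H = 2 × 0.2324 g H₂O ÷ 18.015 g/mol = 0.025801 mol
mass O = 0.5424 − (0.31004 + 0.026007) = 0.20635 g → mol O = 0.20635 ÷ 15.999 = 0.012898 mol
Divide by the smallest (0.012898 mol): C 2.001, H 2.000, O 1.000

C2H2O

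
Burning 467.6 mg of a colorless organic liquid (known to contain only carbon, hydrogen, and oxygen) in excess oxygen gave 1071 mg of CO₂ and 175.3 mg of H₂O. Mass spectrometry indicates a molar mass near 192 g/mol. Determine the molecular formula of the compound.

mol C = 1.071 g CO₂ ÷ 44.009 g/mol = 0.024336 mol
mol H = 2 × 0.1753 g H₂O ÷ 18.015 g/mol = 0.019462 mol
mass O = 0.4676 − (0.29230 + 0.019617) = 0.15568 g → mol O = 0.15568 ÷ 15.999 = 0.0097309 mol
Divide by the smallest (0.0097309 mol): C 2.501, H 2.000, O 1.000
Multiplying each by 2 gives whole numbers: C 5.00, H 4.00, O 2.00
Empirical formula: C5H4O2
Empirical-formula mass = 96.08 g/mol; 192 ÷ 96.08 ≈ 2, so the molecular formula is C10H8O4.

C10H8O4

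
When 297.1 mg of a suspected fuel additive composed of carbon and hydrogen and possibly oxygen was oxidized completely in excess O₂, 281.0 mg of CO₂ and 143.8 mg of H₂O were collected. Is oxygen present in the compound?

mol C = 0.2810 g CO₂ ÷ 44.009 g/mol = 0.0063851 mol
mol H = 2 × 0.1438 g H₂O ÷ 18.015 g/mol = 0.015964 mol
C and H account for only 0.092783 g of the 0.2971 g sample; the remaining 0.20432 g must be oxygen.

yes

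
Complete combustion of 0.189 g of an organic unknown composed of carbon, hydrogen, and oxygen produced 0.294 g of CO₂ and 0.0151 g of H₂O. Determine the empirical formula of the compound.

mol C = 0.294 g CO₂ ÷ 44.009 g/mol = 0.006680 mol
mol H = 2 × 0.0151 g H₂O ÷ 18.015 g/mol = 0.001676 mol
mass O = 0.189 − (0.08024 + 0.001690) = 0.1071 g → mol O = 0.1071 ÷ 15.999 = 0.006692 mol
Divide by the smallest (0.001676 mol): C 3.985, H 1.000, O 3.992

C4HO4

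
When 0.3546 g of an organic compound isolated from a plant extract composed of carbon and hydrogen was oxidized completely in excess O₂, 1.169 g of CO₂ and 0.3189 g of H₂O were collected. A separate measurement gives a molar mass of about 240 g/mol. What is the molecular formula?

mol C = 1.169 g CO₂ ÷ 44.009 g/mol = 0.026563 mol
mol H = 2 × 0.3189 g H₂O ÷ 18.015 g/mol = 0.035404 mol
Divide by the smallest (0.026563 mol): C 1.000, H 1.333
Multiplying each by 3 gives whole numbers: C 3.00, H 4.00
Empirical formula: C3H4
Empirical-formula mass = 40.06 g/mol; 240 ÷ 40.06 ≈ 6, so the molecular formula is C18H24.

C18H24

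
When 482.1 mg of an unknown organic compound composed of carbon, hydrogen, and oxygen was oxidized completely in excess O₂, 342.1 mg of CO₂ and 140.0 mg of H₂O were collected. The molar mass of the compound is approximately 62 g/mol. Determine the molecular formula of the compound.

mol C = 0.3421 g CO₂ ÷ 44.009 g/mol = 0.0077734 mol
mol H = 2 × 0.1400 g H₂O ÷ 18.015 g/mol = 0.015543 mol
mass O = 0.4821 − (0.093366 + 0.015667) = 0.37307 g → mol O = 0.37307 ÷ 15.999 = 0.023318 mol
Divide by the smallest (0.0077734 mol): C 1.000, H 1.999, O 3.000
Empirical formula: CH2O3
Empirical-formula mass = 62.02 g/mol; 62 ÷ 62.02 ≈ 1, so the molecular formula is CH2O3.

CH2O3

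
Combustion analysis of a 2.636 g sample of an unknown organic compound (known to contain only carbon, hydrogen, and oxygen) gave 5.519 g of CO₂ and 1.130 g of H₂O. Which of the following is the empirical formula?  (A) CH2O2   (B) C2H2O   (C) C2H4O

(B) C2H2O

mol C = 5.519 g CO₂ ÷ 44.009 g/mol = 0.12541 mol
mol H = 2 × 1.130 g H₂O ÷ 18.015 g/mol = 0.12545 mol
mass O = 2.636 − (1.5063 + 0.12645) = 1.0033 g → mol O = 1.0033 ÷ 15.999 = 0.062710 mol
Divide by the smallest (0.062710 mol): C 2.000, H 2.001, O 1.000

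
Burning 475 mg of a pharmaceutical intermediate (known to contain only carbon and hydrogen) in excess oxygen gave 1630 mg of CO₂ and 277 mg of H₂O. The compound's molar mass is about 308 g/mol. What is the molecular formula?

C24H20

mol C = 1.63 g CO₂ ÷ 44.009 g/mol = 0.03704 mol
mol H = 2 × 0.277 g H₂O ÷ 18.015 g/mol = 0.03075 mol
Divide by the smallest (0.03075 mol): C 1.204, H 1.000
Multiplying each by 5 gives whole numbers: C 6.02, H 5.00
Empirical formula: C6H5
Empirical-formula mass = 77.11 g/mol; 308 ÷ 77.11 ≈ 4, so the molecular formula is C24H20.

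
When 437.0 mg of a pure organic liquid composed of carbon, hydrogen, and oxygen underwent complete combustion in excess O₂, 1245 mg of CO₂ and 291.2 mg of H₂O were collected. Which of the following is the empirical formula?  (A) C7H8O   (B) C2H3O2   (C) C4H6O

mol C = 1.245 g CO₂ ÷ 44.009 g/mol = 0.028290 mol
mol H = 2 × 0.2912 g H₂O ÷ 18.015 g/mol = 0.032329 mol
mass O = 0.4370 − (0.33979 + 0.032587) = 0.064626 g → mol O = 0.064626 ÷ 15.999 = 0.0040393 mol
Divide by the smallest (0.0040393 mol): C 7.004, H 8.003, O 1.000

(A) C7H8O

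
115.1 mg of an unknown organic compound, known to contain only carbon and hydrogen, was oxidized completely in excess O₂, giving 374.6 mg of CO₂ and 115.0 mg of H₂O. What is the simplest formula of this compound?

C2H3

mol C = 0.3746 g CO₂ ÷ 44.009 g/mol = 0.0085119 mol
mol H = 2 × 0.1150 g H₂O ÷ 18.015 g/mol = 0.012767 mol
Divide by the smallest (0.0085119 mol): C 1.000, H 1.500
Multiplying each by 2 gives whole numbers: C 2.00, H 3.00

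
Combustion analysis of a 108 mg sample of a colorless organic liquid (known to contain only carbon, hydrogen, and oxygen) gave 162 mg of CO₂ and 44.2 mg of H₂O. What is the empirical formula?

mol C = 0.162 g CO₂ ÷ 44.009 g/mol = 0.003681 mol
mol H = 2 × 0.0442 g H₂O ÷ 18.015 g/mol = 0.004907 mol
mass O = 0.108 − (0.04421 + 0.004946) = 0.05884 g → mol O = 0.05884 ÷ 15.999 = 0.003678 mol
Divide by the smallest (0.003678 mol): C 1.001, H 1.334, O 1.000
Multiplying each by 3 gives whole numbers: C 3.00, H 4.00, O 3.00

C3H4O3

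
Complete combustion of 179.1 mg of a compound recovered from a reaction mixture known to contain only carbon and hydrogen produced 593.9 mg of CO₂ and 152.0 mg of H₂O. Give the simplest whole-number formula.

mol C = 0.5939 g CO₂ ÷ 44.009 g/mol = 0.013495 mol
mol H = 2 × 0.1520 g H₂O ÷ 18.015 g/mol = 0.016875 mol
Divide by the smallest (0.013495 mol): C 1.000, H 1.250
Multiplying each by 4 gives whole numbers: C 4.00, H 5.00

C4H5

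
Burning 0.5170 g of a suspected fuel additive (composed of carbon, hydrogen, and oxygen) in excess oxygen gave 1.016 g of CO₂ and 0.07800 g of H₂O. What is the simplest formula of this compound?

C8H3O5

mol C = 1.016 g CO₂ ÷ 44.009 g/mol = 0.023086 mol
mol H = 2 × 0.07800 g H₂O ÷ 18.015 g/mol = 0.0086595 mol
mass O = 0.5170 − (0.27729 + 0.0087287) = 0.23098 g → mol O = 0.23098 ÷ 15.999 = 0.014437 mol
Divide by the smallest (0.0086595 mol): C 2.666, H 1.000, O 1.667
Multiplying each by 3 gives whole numbers: C 8.00, H 3.00, O 5.00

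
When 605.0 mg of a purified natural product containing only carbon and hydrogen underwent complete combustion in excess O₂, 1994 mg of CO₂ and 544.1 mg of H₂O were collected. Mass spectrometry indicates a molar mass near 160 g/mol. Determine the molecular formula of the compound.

mol C = 1.994 g CO₂ ÷ 44.009 g/mol = 0.045309 mol
mol H = 2 × 0.5441 g H₂O ÷ 18.015 g/mol = 0.060405 mol
Divide by the smallest (0.045309 mol): C 1.000, H 1.333
Multiplying each by 3 gives whole numbers: C 3.00, H 4.00
Empirical formula: C3H4
Empirical-formula mass = 40.06 g/mol; 160 ÷ 40.06 ≈ 4, so the molecular formula is C12H16.

C12H16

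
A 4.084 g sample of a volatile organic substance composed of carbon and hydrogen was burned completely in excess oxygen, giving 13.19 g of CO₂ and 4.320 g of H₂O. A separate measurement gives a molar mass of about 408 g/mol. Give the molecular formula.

mol C = 13.19 g CO₂ ÷ 44.009 g/mol = 0.29971 mol
mol H = 2 × 4.320 g H₂O ÷ 18.015 g/mol = 0.47960 mol
Divide by the smallest (0.29971 mol): C 1.000, H 1.600
Multiplying each by 5 gives whole numbers: C 5.00, H 8.00
Empirical formula: C5H8
Empirical-formula mass = 68.12 g/mol; 408 ÷ 68.12 ≈ 6, so the molecular formula is C30H48.

C30H48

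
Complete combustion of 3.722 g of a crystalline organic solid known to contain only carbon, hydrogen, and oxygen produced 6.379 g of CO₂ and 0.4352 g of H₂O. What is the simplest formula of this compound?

C6H2O5

mol C = 6.379 g CO₂ ÷ 44.009 g/mol = 0.14495 mol
mol H = 2 × 0.4352 g H₂O ÷ 18.015 g/mol = 0.048315 mol
mass O = 3.722 − (1.7410 + 0.048702) = 1.9323 g → mol O = 1.9323 ÷ 15.999 = 0.12078 mol
Divide by the smallest (0.048315 mol): C 3.000, H 1.000, O 2.500
Multiplying each by 2 gives whole numbers: C 6.00, H 2.00, O 5.00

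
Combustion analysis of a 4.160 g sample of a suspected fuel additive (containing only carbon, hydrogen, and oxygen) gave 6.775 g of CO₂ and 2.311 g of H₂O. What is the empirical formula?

mol C = 6.775 g CO₂ ÷ 44.009 g/mol = 0.15395 mol
mol H = 2 × 2.311 g H₂O ÷ 18.015 g/mol = 0.25656 mol
mass O = 4.160 − (1.8490 + 0.25862) = 2.0523 g → mol O = 2.0523 ÷ 15.999 = 0.12828 mol
Divide by the smallest (0.12828 mol): C 1.200, H 2.000, O 1.000
Multiplying each by 5 gives whole numbers: C 6.00, H 10.00, O 5.00

C6H10O5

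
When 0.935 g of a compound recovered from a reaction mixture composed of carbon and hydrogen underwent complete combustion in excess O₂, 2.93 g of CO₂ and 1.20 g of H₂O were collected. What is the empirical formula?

CH2

mol C = 2.93 g CO₂ ÷ 44.009 g/mol = 0.06658 mol
mol H = 2 × 1.20 g H₂O ÷ 18.015 g/mol = 0.1332 mol
Divide by the smallest (0.06658 mol): C 1.000, H 2.001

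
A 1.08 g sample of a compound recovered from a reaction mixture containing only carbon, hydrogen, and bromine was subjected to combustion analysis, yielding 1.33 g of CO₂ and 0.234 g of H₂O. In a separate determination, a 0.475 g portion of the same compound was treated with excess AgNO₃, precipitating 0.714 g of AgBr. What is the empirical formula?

C7H6Br2

mol C = 1.33 g CO₂ ÷ 44.009 g/mol = 0.03022 mol
mol H = 2 × 0.234 g H₂O ÷ 18.015 g/mol = 0.02598 mol
From the AgBr data: mol Br per gram of compound = (0.714 ÷ 187.772) ÷ 0.475 = 0.008005 mol/g, so in the 1.08 g combustion sample mol Br = 0.008646 mol
Divide by the smallest (0.008646 mol): C 3.496, H 3.005, Br 1.000
Multiplying each by 2 gives whole numbers: C 6.99, H 6.01, Br 2.00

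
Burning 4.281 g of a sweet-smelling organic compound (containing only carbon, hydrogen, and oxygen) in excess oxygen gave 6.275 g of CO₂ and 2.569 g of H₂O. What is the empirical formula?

mol C = 6.275 g CO₂ ÷ 44.009 g/mol = 0.14258 mol
mol H = 2 × 2.569 g H₂O ÷ 18.015 g/mol = 0.28521 mol
mass O = 4.281 − (1.7126 + 0.28749) = 2.2809 g → mol O = 2.2809 ÷ 15.999 = 0.14257 mol
Divide by the smallest (0.14257 mol): C 1.000, H 2.001, O 1.000

CH2O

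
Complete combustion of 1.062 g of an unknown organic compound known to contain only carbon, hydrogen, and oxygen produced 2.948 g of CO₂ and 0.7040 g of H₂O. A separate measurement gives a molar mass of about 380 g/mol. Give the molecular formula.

C24H28O4

mol C = 2.948 g CO₂ ÷ 44.009 g/mol = 0.066986 mol
mol H = 2 × 0.7040 g H₂O ÷ 18.015 g/mol = 0.078157 mol
mass O = 1.062 − (0.80457 + 0.078782) = 0.17865 g → mol O = 0.17865 ÷ 15.999 = 0.011166 mol
Divide by the smallest (0.011166 mol): C 5.999, H 7.000, O 1.000
Empirical formula: C6H7O
Empirical-formula mass = 95.12 g/mol; 380 ÷ 95.12 ≈ 4, so the molecular formula is C24H28O4.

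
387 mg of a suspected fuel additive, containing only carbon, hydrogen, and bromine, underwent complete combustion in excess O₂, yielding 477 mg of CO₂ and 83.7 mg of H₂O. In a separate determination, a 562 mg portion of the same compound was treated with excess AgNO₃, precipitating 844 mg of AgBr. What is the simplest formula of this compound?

C7H6Br2

mol C = 0.477 g CO₂ ÷ 44.009 g/mol = 0.01084 mol
mol H = 2 × 0.0837 g H₂O ÷ 18.015 g/mol = 0.009292 mol
From the AgBr data: mol Br per gram of compound = (0.844 ÷ 187.772) ÷ 0.562 = 0.007998 mol/g, so in the 0.387 g combustion sample mol Br = 0.003095 mol
Divide by the smallest (0.003095 mol): C 3.502, H 3.002, Br 1.000
Multiplying each by 2 gives whole numbers: C 7.00, H 6.00, Br 2.00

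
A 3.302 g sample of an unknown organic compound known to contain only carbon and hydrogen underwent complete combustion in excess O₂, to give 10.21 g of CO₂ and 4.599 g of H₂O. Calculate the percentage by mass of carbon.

84.39%

mol C = 10.21 g CO₂ ÷ 44.009 g/mol = 0.23200 mol
mol H = 2 × 4.599 g H₂O ÷ 18.015 g/mol = 0.51057 mol
mass % C = 2.7865 g ÷ 3.302 g × 100%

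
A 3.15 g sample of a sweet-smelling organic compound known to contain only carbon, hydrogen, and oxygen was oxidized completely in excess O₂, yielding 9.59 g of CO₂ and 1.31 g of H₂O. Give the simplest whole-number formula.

C9H6O

mol C = 9.59 g CO₂ ÷ 44.009 g/mol = 0.2179 mol
mol H = 2 × 1.31 g H₂O ÷ 18.015 g/mol = 0.1454 mol
mass O = 3.15 − (2.617 + 0.1466) = 0.3861 g → mol O = 0.3861 ÷ 15.999 = 0.02413 mol
Divide by the smallest (0.02413 mol): C 9.030, H 6.027, O 1.000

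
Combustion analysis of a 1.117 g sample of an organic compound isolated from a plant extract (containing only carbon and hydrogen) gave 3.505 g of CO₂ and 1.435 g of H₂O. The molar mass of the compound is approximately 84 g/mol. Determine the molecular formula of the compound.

C6H12

mol C = 3.505 g CO₂ ÷ 44.009 g/mol = 0.079643 mol
mol H = 2 × 1.435 g H₂O ÷ 18.015 g/mol = 0.15931 mol
Divide by the smallest (0.079643 mol): C 1.000, H 2.000
Empirical formula: CH2
Empirical-formula mass = 14.03 g/mol; 84 ÷ 14.03 ≈ 6, so the molecular formula is C6H12.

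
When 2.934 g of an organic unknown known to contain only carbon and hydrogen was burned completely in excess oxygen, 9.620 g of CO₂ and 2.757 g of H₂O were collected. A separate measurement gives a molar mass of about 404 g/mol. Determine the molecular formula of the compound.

mol C = 9.620 g CO₂ ÷ 44.009 g/mol = 0.21859 mol
mol H = 2 × 2.757 g H₂O ÷ 18.015 g/mol = 0.30608 mol
Divide by the smallest (0.21859 mol): C 1.000, H 1.400
Multiplying each by 5 gives whole numbers: C 5.00, H 7.00
Empirical formula: C5H7
Empirical-formula mass = 67.11 g/mol; 404 ÷ 67.11 ≈ 6, so the molecular formula is C30H42.

C30H42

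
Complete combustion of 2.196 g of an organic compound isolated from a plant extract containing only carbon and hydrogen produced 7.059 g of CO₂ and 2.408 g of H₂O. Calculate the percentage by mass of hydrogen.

mol C = 7.059 g CO₂ ÷ 44.009 g/mol = 0.16040 mol
mol H = 2 × 2.408 g H₂O ÷ 18.015 g/mol = 0.26733 mol
mass % H = 0.26947 g ÷ 2.196 g × 100%

12.27%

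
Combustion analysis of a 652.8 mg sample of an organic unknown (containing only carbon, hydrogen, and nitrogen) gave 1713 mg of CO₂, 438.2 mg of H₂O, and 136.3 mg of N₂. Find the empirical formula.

mol C = 1.713 g CO₂ ÷ 44.009 g/mol = 0.038924 mol
mol H = 2 × 0.4382 g H₂O ÷ 18.015 g/mol = 0.048648 mol
mol N = 2 × 0.1363 g N₂ ÷ 28.014 g/mol = 0.0097308 mol
Divide by the smallest (0.0097308 mol): C 4.000, H 4.999, N 1.000

C4H5N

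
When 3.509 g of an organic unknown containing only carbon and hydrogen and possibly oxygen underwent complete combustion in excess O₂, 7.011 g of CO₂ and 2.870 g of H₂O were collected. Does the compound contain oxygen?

yes

mol C = 7.011 g CO₂ ÷ 44.009 g/mol = 0.15931 mol
mol H = 2 × 2.870 g H₂O ÷ 18.015 g/mol = 0.31862 mol
C and H account for only 2.2346 g of the 3.509 g sample; the remaining 1.2744 g must be oxygen.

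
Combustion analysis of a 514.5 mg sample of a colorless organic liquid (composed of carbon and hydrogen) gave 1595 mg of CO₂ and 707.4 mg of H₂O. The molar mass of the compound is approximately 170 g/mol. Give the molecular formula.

mol C = 1.595 g CO₂ ÷ 44.009 g/mol = 0.036243 mol
mol H = 2 × 0.7074 g H₂O ÷ 18.015 g/mol = 0.078535 mol
Divide by the smallest (0.036243 mol): C 1.000, H 2.167
Multiplying each by 6 gives whole numbers: C 6.00, H 13.00
Empirical formula: C6H13
Empirical-formula mass = 85.17 g/mol; 170 ÷ 85.17 ≈ 2, so the molecular formula is C12H26.

C12H26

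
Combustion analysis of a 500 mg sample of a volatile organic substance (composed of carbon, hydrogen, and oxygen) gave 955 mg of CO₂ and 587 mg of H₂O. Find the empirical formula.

mol C = 0.955 g CO₂ ÷ 44.009 g/mol = 0.02170 mol
mol H = 2 × 0.587 g H₂O ÷ 18.015 g/mol = 0.06517 mol
mass O = 0.500 − (0.2606 + 0.06569) = 0.1737 g → mol O = 0.1737 ÷ 15.999 = 0.01086 mol
Divide by the smallest (0.01086 mol): C 1.999, H 6.003, O 1.000

C2H6O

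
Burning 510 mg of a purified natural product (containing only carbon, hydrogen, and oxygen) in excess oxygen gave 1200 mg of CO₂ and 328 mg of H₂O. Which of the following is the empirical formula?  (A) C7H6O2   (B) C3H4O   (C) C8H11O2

(B) C3H4O

mol C = 1.20 g CO₂ ÷ 44.009 g/mol = 0.02727 mol
mol H = 2 × 0.328 g H₂O ÷ 18.015 g/mol = 0.03641 mol
mass O = 0.510 − (0.3275 + 0.03671) = 0.1458 g → mol O = 0.1458 ÷ 15.999 = 0.009112 mol
Divide by the smallest (0.009112 mol): C 2.992, H 3.996, O 1.000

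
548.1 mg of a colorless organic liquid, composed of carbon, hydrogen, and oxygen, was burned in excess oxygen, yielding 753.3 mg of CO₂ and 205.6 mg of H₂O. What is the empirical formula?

C6H8O7

mol C = 0.7533 g CO₂ ÷ 44.009 g/mol = 0.017117 mol
mol H = 2 × 0.2056 g H₂O ÷ 18.015 g/mol = 0.022825 mol
mass O = 0.5481 − (0.20559 + 0.023008) = 0.31950 g → mol O = 0.31950 ÷ 15.999 = 0.019970 mol
Divide by the smallest (0.017117 mol): C 1.000, H 1.333, O 1.167
Multiplying each by 6 gives whole numbers: C 6.00, H 8.00, O 7.00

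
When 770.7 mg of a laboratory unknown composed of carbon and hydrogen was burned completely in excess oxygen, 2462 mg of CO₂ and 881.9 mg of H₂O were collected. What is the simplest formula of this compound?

mol C = 2.462 g CO₂ ÷ 44.009 g/mol = 0.055943 mol
mol H = 2 × 0.8819 g H₂O ÷ 18.015 g/mol = 0.097907 mol
Divide by the smallest (0.055943 mol): C 1.000, H 1.750
Multiplying each by 4 gives whole numbers: C 4.00, H 7.00

C4H7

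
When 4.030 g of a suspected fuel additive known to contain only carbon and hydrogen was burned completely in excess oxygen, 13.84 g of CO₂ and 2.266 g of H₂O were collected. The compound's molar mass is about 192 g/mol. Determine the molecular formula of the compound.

C15H12

mol C = 13.84 g CO₂ ÷ 44.009 g/mol = 0.31448 mol
mol H = 2 × 2.266 g H₂O ÷ 18.015 g/mol = 0.25157 mol
Divide by the smallest (0.25157 mol): C 1.250, H 1.000
Multiplying each by 4 gives whole numbers: C 5.00, H 4.00
Empirical formula: C5H4
Empirical-formula mass = 64.09 g/mol; 192 ÷ 64.09 ≈ 3, so the molecular formula is C15H12.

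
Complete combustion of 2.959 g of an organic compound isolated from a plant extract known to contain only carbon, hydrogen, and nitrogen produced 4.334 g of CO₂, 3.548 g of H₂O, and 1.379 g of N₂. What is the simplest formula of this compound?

mol C = 4.334 g CO₂ ÷ 44.009 g/mol = 0.098480 mol
mol H = 2 × 3.548 g H₂O ÷ 18.015 g/mol = 0.39389 mol
mol N = 2 × 1.379 g N₂ ÷ 28.014 g/mol = 0.098451 mol
Divide by the smallest (0.098451 mol): C 1.000, H 4.001, N 1.000

CH4N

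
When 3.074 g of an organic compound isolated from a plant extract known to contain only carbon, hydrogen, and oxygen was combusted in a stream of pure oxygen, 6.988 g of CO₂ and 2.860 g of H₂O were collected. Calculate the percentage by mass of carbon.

mol C = 6.988 g CO₂ ÷ 44.009 g/mol = 0.15879 mol
mol H = 2 × 2.860 g H₂O ÷ 18.015 g/mol = 0.31751 mol
mass O = 3.074 − (1.9072 + 0.32005) = 0.84677 g → mol O = 0.84677 ÷ 15.999 = 0.052927 mol
mass % C = 1.9072 g ÷ 3.074 g × 100%

62.04%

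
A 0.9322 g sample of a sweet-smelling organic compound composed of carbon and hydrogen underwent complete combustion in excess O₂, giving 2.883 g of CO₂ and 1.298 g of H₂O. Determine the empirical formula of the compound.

mol C = 2.883 g CO₂ ÷ 44.009 g/mol = 0.065509 mol
mol H = 2 × 1.298 g H₂O ÷ 18.015 g/mol = 0.14410 mol
Divide by the smallest (0.065509 mol): C 1.000, H 2.200
Multiplying each by 5 gives whole numbers: C 5.00, H 11.00

C5H11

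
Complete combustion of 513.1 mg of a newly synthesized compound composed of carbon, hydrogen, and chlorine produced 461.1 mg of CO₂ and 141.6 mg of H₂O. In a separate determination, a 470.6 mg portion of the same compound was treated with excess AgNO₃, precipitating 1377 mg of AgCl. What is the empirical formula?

C2H3Cl2

mol C = 0.4611 g CO₂ ÷ 44.009 g/mol = 0.010477 mol
mol H = 2 × 0.1416 g H₂O ÷ 18.015 g/mol = 0.015720 mol
From the AgCl data: mol Cl per gram of compound = (1.377 ÷ 143.318) ÷ 0.4706 = 0.020416 mol/g, so in the 0.5131 g combustion sample mol Cl = 0.010476 mol
Divide by the smallest (0.010476 mol): C 1.000, H 1.501, Cl 1.000
Multiplying each by 2 gives whole numbers: C 2.00, H 3.00, Cl 2.00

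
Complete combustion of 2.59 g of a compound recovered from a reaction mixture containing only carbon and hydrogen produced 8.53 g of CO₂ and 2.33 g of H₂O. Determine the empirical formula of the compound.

C3H4

mol C = 8.53 g CO₂ ÷ 44.009 g/mol = 0.1938 mol
mol H = 2 × 2.33 g H₂O ÷ 18.015 g/mol = 0.2587 mol
Divide by the smallest (0.1938 mol): C 1.000, H 1.335
Multiplying each by 3 gives whole numbers: C 3.00, H 4.00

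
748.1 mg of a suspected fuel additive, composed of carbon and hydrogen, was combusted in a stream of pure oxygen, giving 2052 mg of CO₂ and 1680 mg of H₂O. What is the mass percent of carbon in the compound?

mol C = 2.052 g CO₂ ÷ 44.009 g/mol = 0.046627 mol
mol H = 2 × 1.680 g H₂O ÷ 18.015 g/mol = 0.18651 mol
mass % C = 0.56003 g ÷ 0.7481 g × 100%

74.86%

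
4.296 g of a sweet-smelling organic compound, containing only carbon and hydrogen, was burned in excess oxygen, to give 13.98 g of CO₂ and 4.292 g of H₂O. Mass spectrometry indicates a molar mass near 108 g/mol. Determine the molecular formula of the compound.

C8H12

mol C = 13.98 g CO₂ ÷ 44.009 g/mol = 0.31766 mol
mol H = 2 × 4.292 g H₂O ÷ 18.015 g/mol = 0.47649 mol
Divide by the smallest (0.31766 mol): C 1.000, H 1.500
Multiplying each by 2 gives whole numbers: C 2.00, H 3.00
Empirical formula: C2H3
Empirical-formula mass = 27.05 g/mol; 108 ÷ 27.05 ≈ 4, so the molecular formula is C8H12.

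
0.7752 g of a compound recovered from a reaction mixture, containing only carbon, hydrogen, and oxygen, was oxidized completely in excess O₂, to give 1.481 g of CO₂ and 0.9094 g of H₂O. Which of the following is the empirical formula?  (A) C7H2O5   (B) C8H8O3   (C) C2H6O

mol C = 1.481 g CO₂ ÷ 44.009 g/mol = 0.033652 mol
mol H = 2 × 0.9094 g H₂O ÷ 18.015 g/mol = 0.10096 mol
mass O = 0.7752 − (0.40420 + 0.10177) = 0.26924 g → mol O = 0.26924 ÷ 15.999 = 0.016828 mol
Divide by the smallest (0.016828 mol): C 2.000, H 5.999, O 1.000

(C) C2H6O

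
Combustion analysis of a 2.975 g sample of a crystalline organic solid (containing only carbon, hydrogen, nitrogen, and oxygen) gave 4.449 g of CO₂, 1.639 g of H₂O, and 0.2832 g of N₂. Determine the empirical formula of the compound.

C5H9NO4

mol C = 4.449 g CO₂ ÷ 44.009 g/mol = 0.10109 mol
mol H = 2 × 1.639 g H₂O ÷ 18.015 g/mol = 0.18196 mol
mol N = 2 × 0.2832 g N₂ ÷ 28.014 g/mol = 0.020218 mol
mass O = 2.975 − (1.2142 + 0.18342 + 0.28320) = 1.2942 g → mol O = 1.2942 ÷ 15.999 = 0.080890 mol
Divide by the smallest (0.020218 mol): C 5.000, H 9.000, N 1.000, O 4.001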